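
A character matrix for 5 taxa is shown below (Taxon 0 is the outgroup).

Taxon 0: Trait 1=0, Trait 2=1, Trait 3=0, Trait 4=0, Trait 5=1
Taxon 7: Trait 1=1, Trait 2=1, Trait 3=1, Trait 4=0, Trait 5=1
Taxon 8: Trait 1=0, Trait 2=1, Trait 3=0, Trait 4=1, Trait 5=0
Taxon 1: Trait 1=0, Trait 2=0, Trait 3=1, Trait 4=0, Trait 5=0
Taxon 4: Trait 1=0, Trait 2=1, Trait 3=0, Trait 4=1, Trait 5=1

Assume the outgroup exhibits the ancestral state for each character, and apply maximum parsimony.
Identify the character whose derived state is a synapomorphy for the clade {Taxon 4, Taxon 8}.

Trait 4

Character polarity is set by the outgroup: the derived state is whichever differs from the outgroup's state, so for Trait 2, Trait 5 the derived state is '0', and for the remaining characters it is '1'.
Trait 1 (derived state '1') is unique to Taxon 7 (autapomorphy; uninformative for grouping).
Trait 2: derived state '0' in Taxon 1 only — an autapomorphy, so it tells us nothing about relationships among taxa.
Trait 3: derived state '1' in Taxon 1 and Taxon 7 only — synapomorphy for {Taxon 1, Taxon 7}.
Trait 4: derived state '1' in Taxon 4 and Taxon 8 only — synapomorphy for {Taxon 4, Taxon 8}.
Trait 5 groups Taxon 1 and Taxon 8, which is incompatible with the clades supported by the remaining characters; treating it as convergent (homoplasy) costs fewer steps than any alternative tree.
Most parsimonious ingroup topology: ((Taxon 7,Taxon 1),(Taxon 8,Taxon 4)).
The clade {Taxon 4, Taxon 8} is supported by Trait 4: its derived state '1' occurs in exactly those taxa and in no other taxon (including the outgroup).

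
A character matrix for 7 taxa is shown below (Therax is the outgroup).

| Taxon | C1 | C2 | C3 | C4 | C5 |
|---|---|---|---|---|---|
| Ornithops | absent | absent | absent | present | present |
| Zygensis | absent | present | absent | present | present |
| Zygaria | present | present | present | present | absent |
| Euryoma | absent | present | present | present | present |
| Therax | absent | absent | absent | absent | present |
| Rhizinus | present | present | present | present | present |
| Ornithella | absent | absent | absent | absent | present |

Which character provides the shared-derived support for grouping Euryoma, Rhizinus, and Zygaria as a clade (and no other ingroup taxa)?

C3

Character polarity is set by the outgroup: the derived state is whichever differs from the outgroup's state, so for C5 the derived state is 'absent', and for the remaining characters it is 'present'.
Only Rhizinus and Zygaria show the derived state 'present' for C1, supporting them as a clade.
C2 (derived state 'present') is shared by Euryoma, Rhizinus, Zygaria, and Zygensis — a synapomorphy uniting that clade.
C3: derived state 'present' in Euryoma, Rhizinus, and Zygaria only — synapomorphy for {Euryoma, Rhizinus, Zygaria}.
Only Euryoma, Ornithops, Rhizinus, Zygaria, and Zygensis show the derived state 'present' for C4, supporting them as a clade.
C5 (derived state 'absent') is unique to Zygaria (autapomorphy; uninformative for grouping).
Most parsimonious ingroup topology: ((Ornithops,((Euryoma,(Zygaria,Rhizinus)),Zygensis)),Ornithella).
The clade {Euryoma, Rhizinus, Zygaria} is supported by C3: its derived state 'present' occurs in exactly those taxa and in no other taxon (including the outgroup).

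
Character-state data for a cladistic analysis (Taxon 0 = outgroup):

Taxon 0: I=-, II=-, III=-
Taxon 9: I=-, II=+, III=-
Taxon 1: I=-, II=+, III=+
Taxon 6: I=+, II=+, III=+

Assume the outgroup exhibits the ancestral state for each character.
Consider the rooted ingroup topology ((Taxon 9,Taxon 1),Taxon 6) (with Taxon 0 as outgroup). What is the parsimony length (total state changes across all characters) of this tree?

4

Map each character onto ((Taxon 9,Taxon 1),Taxon 6) (rooted by Taxon 0) and count the minimum state changes it requires (Fitch parsimony):
I: 1; II: 1; III: 2.
Total tree length = 4.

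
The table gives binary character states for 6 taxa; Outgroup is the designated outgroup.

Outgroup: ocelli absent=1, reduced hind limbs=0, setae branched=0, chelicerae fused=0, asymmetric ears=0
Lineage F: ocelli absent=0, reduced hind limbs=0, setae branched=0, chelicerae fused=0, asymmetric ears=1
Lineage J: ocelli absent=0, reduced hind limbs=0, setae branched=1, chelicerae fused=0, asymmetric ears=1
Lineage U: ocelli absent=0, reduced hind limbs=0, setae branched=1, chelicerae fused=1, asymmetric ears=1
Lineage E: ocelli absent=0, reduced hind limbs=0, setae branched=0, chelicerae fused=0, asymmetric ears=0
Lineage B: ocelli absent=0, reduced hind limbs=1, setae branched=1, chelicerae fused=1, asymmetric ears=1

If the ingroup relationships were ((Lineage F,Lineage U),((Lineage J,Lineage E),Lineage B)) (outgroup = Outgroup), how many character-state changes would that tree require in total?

9

Map each character onto ((Lineage F,Lineage U),((Lineage J,Lineage E),Lineage B)) (rooted by Outgroup) and count the minimum state changes it requires (Fitch parsimony):
ocelli absent: 1; reduced hind limbs: 1; setae branched: 3; chelicerae fused: 2; asymmetric ears: 2.
Total tree length = 9.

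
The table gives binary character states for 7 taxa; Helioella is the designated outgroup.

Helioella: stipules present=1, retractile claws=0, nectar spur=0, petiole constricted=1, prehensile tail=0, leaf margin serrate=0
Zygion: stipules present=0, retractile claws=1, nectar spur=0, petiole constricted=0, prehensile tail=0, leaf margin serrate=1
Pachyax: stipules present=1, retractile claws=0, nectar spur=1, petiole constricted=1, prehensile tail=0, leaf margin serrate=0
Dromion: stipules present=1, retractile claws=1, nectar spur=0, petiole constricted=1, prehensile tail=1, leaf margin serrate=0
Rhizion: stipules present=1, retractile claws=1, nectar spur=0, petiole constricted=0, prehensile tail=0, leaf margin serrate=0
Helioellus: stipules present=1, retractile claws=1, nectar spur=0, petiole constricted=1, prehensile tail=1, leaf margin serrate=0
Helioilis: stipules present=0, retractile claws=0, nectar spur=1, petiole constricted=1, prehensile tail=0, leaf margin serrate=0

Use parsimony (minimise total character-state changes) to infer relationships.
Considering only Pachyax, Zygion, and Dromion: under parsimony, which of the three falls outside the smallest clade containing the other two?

Character polarity is set by the outgroup: the derived state is whichever differs from the outgroup's state, so for stipules present, petiole constricted the derived state is '0', and for the remaining characters it is '1'.
stipules present groups Helioilis and Zygion, which is incompatible with the clades supported by the remaining characters; treating it as convergent (homoplasy) costs fewer steps than any alternative tree.
retractile claws (derived state '1') is shared by Dromion, Helioellus, Rhizion, and Zygion — a synapomorphy uniting that clade.
nectar spur (derived state '1') is shared by Helioilis and Pachyax — a synapomorphy uniting that clade.
petiole constricted (derived state '0') is shared by Rhizion and Zygion — a synapomorphy uniting that clade.
prehensile tail: derived state '1' in Dromion and Helioellus only — synapomorphy for {Dromion, Helioellus}.
leaf margin serrate: derived state '1' in Zygion only — an autapomorphy, so it tells us nothing about relationships among taxa.
Most parsimonious ingroup topology: (((Zygion,Rhizion),(Dromion,Helioellus)),(Pachyax,Helioilis)).
Zygion and Dromion share a more recent common ancestor with each other than either does with Pachyax, so Pachyax is the least closely related of the three.

Pachyax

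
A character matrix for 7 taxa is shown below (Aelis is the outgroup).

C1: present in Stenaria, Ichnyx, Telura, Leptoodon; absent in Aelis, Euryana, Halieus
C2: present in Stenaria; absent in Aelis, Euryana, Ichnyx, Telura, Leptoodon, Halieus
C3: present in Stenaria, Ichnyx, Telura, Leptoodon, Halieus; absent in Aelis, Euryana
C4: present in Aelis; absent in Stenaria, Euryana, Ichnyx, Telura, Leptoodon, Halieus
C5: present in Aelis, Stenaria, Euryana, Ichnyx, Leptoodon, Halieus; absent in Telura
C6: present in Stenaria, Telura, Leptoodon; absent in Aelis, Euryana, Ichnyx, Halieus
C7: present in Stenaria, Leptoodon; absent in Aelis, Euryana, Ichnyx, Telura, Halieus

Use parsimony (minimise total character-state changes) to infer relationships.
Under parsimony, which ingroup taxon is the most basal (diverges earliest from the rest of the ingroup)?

Euryana

Character polarity is set by the outgroup: the derived state is whichever differs from the outgroup's state, so for C4, C5 the derived state is 'absent', and for the remaining characters it is 'present'.
C1 (derived state 'present') is shared by Ichnyx, Leptoodon, Stenaria, and Telura — a synapomorphy uniting that clade.
C2: derived state 'present' in Stenaria only — an autapomorphy, so it tells us nothing about relationships among taxa.
C3: derived state 'present' in Halieus, Ichnyx, Leptoodon, Stenaria, and Telura only — synapomorphy for {Halieus, Ichnyx, Leptoodon, Stenaria, Telura}.
All ingroup taxa share the derived state 'absent' for C4; it defines the ingroup but does not resolve relationships within it.
C5 (derived state 'absent') is unique to Telura (autapomorphy; uninformative for grouping).
C6: derived state 'present' in Leptoodon, Stenaria, and Telura only — synapomorphy for {Leptoodon, Stenaria, Telura}.
C7 (derived state 'present') is shared by Leptoodon and Stenaria — a synapomorphy uniting that clade.
Most parsimonious ingroup topology: (((((Stenaria,Leptoodon),Telura),Ichnyx),Halieus),Euryana).
Euryana is sister to the clade containing all other ingroup taxa, so it is the earliest-diverging (most basal) ingroup lineage.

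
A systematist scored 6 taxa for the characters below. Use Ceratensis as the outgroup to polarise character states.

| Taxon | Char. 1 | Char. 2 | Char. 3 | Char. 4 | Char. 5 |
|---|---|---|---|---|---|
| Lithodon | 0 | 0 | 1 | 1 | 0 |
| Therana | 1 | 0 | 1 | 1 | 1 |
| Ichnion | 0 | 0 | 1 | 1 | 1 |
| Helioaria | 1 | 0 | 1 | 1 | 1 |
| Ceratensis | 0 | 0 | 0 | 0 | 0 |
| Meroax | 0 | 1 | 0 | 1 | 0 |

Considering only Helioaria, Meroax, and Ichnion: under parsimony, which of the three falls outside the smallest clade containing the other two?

The outgroup has state '0' for every character, so '1' is the derived state throughout.
Only Helioaria and Therana show the derived state '1' for Char. 1, supporting them as a clade.
Char. 2: derived state '1' in Meroax only — an autapomorphy, so it tells us nothing about relationships among taxa.
Char. 3 (derived state '1') is shared by Helioaria, Ichnion, Lithodon, and Therana — a synapomorphy uniting that clade.
All ingroup taxa share the derived state '1' for Char. 4; it defines the ingroup but does not resolve relationships within it.
Char. 5 (derived state '1') is shared by Helioaria, Ichnion, and Therana — a synapomorphy uniting that clade.
Most parsimonious ingroup topology: ((Lithodon,((Helioaria,Therana),Ichnion)),Meroax).
Ichnion and Helioaria share a more recent common ancestor with each other than either does with Meroax, so Meroax is the least closely related of the three.

Meroax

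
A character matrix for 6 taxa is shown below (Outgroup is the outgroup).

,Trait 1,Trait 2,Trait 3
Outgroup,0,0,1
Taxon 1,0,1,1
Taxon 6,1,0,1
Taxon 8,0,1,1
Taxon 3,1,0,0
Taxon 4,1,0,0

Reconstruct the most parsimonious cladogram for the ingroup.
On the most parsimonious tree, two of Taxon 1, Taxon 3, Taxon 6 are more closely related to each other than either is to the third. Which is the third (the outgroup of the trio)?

Character polarity is set by the outgroup: the derived state is whichever differs from the outgroup's state, so for Trait 3 the derived state is '0', and for the remaining characters it is '1'.
Only Taxon 3, Taxon 4, and Taxon 6 show the derived state '1' for Trait 1, supporting them as a clade.
Trait 2 (derived state '1') is shared by Taxon 1 and Taxon 8 — a synapomorphy uniting that clade.
Only Taxon 3 and Taxon 4 show the derived state '0' for Trait 3, supporting them as a clade.
Most parsimonious ingroup topology: ((Taxon 1,Taxon 8),(Taxon 6,(Taxon 3,Taxon 4))).
Taxon 6 and Taxon 3 share a more recent common ancestor with each other than either does with Taxon 1, so Taxon 1 is the least closely related of the three.

Taxon 1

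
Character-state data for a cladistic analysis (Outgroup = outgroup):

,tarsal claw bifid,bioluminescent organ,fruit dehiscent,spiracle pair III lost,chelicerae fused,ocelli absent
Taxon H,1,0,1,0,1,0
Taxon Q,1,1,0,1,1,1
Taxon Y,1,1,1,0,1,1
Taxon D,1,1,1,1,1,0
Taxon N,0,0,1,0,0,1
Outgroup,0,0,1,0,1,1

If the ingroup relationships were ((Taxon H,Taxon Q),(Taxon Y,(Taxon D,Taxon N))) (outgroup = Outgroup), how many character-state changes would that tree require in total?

Map each character onto ((Taxon H,Taxon Q),(Taxon Y,(Taxon D,Taxon N))) (rooted by Outgroup) and count the minimum state changes it requires (Fitch parsimony):
tarsal claw bifid: 2; bioluminescent organ: 3; fruit dehiscent: 1; spiracle pair III lost: 2; chelicerae fused: 1; ocelli absent: 2.
Total tree length = 11.

11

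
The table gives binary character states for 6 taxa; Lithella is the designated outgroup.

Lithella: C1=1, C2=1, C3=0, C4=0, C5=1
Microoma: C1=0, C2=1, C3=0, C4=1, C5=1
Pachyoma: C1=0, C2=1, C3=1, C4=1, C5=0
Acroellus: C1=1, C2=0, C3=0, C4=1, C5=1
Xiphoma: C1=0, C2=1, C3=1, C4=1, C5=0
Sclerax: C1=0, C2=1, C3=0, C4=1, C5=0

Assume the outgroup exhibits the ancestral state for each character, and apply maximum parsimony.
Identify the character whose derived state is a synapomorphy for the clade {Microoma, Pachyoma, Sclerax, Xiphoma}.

Character polarity is set by the outgroup: the derived state is whichever differs from the outgroup's state, so for C1, C2, C5 the derived state is '0', and for the remaining characters it is '1'.
Only Microoma, Pachyoma, Sclerax, and Xiphoma show the derived state '0' for C1, supporting them as a clade.
C2: derived state '0' in Acroellus only — an autapomorphy, so it tells us nothing about relationships among taxa.
Only Pachyoma and Xiphoma show the derived state '1' for C3, supporting them as a clade.
C4 (derived state '1') is shared by all ingroup taxa — unites the whole ingroup.
C5 (derived state '0') is shared by Pachyoma, Sclerax, and Xiphoma — a synapomorphy uniting that clade.
Most parsimonious ingroup topology: ((Microoma,((Pachyoma,Xiphoma),Sclerax)),Acroellus).
The clade {Microoma, Pachyoma, Sclerax, Xiphoma} is supported by C1: its derived state '0' occurs in exactly those taxa and in no other taxon (including the outgroup).

C1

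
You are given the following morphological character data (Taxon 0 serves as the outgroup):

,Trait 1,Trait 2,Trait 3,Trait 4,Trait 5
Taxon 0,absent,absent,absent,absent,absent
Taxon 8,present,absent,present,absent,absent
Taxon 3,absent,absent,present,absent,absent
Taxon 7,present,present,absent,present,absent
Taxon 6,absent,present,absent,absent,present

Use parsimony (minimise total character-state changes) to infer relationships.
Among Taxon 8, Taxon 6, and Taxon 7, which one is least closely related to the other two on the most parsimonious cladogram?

Taxon 8

The outgroup has state 'absent' for every character, so 'present' is the derived state throughout.
Trait 1 groups Taxon 7 and Taxon 8, which is incompatible with the clades supported by the remaining characters; treating it as convergent (homoplasy) costs fewer steps than any alternative tree.
Trait 2: derived state 'present' in Taxon 6 and Taxon 7 only — synapomorphy for {Taxon 6, Taxon 7}.
Trait 3: derived state 'present' in Taxon 3 and Taxon 8 only — synapomorphy for {Taxon 3, Taxon 8}.
Trait 4 (derived state 'present') is unique to Taxon 7 (autapomorphy; uninformative for grouping).
Trait 5: derived state 'present' in Taxon 6 only — an autapomorphy, so it tells us nothing about relationships among taxa.
Most parsimonious ingroup topology: ((Taxon 8,Taxon 3),(Taxon 7,Taxon 6)).
Taxon 6 and Taxon 7 share a more recent common ancestor with each other than either does with Taxon 8, so Taxon 8 is the least closely related of the three.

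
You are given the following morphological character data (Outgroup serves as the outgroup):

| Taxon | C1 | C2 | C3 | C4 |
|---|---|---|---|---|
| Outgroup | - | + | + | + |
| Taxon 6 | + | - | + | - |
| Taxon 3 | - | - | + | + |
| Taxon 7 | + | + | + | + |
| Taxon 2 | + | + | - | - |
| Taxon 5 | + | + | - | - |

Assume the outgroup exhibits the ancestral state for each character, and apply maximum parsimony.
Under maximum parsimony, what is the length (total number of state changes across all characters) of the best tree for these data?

5

Character polarity is set by the outgroup: the derived state is whichever differs from the outgroup's state, so for C2, C3, C4 the derived state is '-', and for the remaining characters it is '+'.
C1: derived state '+' in Taxon 2, Taxon 5, Taxon 6, and Taxon 7 only — synapomorphy for {Taxon 2, Taxon 5, Taxon 6, Taxon 7}.
C2 groups Taxon 3 and Taxon 6, which is incompatible with the clades supported by the remaining characters; treating it as convergent (homoplasy) costs fewer steps than any alternative tree.
C3: derived state '-' in Taxon 2 and Taxon 5 only — synapomorphy for {Taxon 2, Taxon 5}.
C4: derived state '-' in Taxon 2, Taxon 5, and Taxon 6 only — synapomorphy for {Taxon 2, Taxon 5, Taxon 6}.
Most parsimonious ingroup topology: (((Taxon 6,(Taxon 2,Taxon 5)),Taxon 7),Taxon 3).
Changes per character on this tree: C1: 1; C2: 2; C3: 1; C4: 1.
Total = 5.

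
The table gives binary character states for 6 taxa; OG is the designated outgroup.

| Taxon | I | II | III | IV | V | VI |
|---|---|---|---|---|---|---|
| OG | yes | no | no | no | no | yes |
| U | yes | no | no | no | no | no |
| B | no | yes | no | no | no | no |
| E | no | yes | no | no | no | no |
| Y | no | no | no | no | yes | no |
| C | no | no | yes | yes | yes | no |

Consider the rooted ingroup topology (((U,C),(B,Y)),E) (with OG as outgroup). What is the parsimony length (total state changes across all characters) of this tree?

9

Map each character onto (((U,C),(B,Y)),E) (rooted by OG) and count the minimum state changes it requires (Fitch parsimony):
I: 2; II: 2; III: 1; IV: 1; V: 2; VI: 1.
Total tree length = 9.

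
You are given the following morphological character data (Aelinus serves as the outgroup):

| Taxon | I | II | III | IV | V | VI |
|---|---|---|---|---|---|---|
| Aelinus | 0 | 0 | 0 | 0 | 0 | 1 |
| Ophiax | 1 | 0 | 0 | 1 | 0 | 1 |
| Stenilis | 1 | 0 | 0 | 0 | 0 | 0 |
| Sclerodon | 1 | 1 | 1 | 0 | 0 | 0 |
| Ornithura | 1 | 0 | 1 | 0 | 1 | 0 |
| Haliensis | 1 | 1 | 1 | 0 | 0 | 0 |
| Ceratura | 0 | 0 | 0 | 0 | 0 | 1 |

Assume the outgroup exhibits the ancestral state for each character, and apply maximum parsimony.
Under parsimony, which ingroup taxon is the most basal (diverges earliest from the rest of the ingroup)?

Ceratura

Character polarity is set by the outgroup: the derived state is whichever differs from the outgroup's state, so for VI the derived state is '0', and for the remaining characters it is '1'.
I (derived state '1') is shared by Haliensis, Ophiax, Ornithura, Sclerodon, and Stenilis — a synapomorphy uniting that clade.
II: derived state '1' in Haliensis and Sclerodon only — synapomorphy for {Haliensis, Sclerodon}.
Only Haliensis, Ornithura, and Sclerodon show the derived state '1' for III, supporting them as a clade.
IV: derived state '1' in Ophiax only — an autapomorphy, so it tells us nothing about relationships among taxa.
V: derived state '1' in Ornithura only — an autapomorphy, so it tells us nothing about relationships among taxa.
Only Haliensis, Ornithura, Sclerodon, and Stenilis show the derived state '0' for VI, supporting them as a clade.
Most parsimonious ingroup topology: ((Ophiax,(Stenilis,((Sclerodon,Haliensis),Ornithura))),Ceratura).
Ceratura is sister to the clade containing all other ingroup taxa, so it is the earliest-diverging (most basal) ingroup lineage.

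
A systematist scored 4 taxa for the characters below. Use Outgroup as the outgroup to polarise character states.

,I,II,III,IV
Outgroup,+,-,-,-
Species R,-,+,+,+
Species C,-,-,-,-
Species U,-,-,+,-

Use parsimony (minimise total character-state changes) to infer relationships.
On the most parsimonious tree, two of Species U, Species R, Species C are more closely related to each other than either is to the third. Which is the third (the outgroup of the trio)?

Species C

Character polarity is set by the outgroup: the derived state is whichever differs from the outgroup's state, so for I the derived state is '-', and for the remaining characters it is '+'.
All ingroup taxa share the derived state '-' for I; it defines the ingroup but does not resolve relationships within it.
II (derived state '+') is unique to Species R (autapomorphy; uninformative for grouping).
III: derived state '+' in Species R and Species U only — synapomorphy for {Species R, Species U}.
IV (derived state '+') is unique to Species R (autapomorphy; uninformative for grouping).
Most parsimonious ingroup topology: ((Species R,Species U),Species C).
Species R and Species U share a more recent common ancestor with each other than either does with Species C, so Species C is the least closely related of the three.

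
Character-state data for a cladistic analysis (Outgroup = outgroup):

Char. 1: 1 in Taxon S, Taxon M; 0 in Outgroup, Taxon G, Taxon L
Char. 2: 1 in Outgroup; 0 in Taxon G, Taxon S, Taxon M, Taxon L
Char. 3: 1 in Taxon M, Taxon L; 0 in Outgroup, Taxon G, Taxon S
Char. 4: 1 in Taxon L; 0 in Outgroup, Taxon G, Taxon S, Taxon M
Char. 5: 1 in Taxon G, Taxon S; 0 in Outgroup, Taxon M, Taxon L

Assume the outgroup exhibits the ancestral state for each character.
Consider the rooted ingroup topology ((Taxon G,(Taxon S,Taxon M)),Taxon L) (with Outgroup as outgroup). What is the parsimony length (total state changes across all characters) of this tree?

7

Map each character onto ((Taxon G,(Taxon S,Taxon M)),Taxon L) (rooted by Outgroup) and count the minimum state changes it requires (Fitch parsimony):
Char. 1: 1; Char. 2: 1; Char. 3: 2; Char. 4: 1; Char. 5: 2.
Total tree length = 7.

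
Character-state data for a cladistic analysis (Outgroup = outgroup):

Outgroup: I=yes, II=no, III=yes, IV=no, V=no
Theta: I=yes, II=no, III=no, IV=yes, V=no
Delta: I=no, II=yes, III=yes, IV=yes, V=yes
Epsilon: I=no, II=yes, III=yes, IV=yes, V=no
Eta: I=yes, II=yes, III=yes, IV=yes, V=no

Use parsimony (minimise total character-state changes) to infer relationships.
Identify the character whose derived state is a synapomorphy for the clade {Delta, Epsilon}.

Character polarity is set by the outgroup: the derived state is whichever differs from the outgroup's state, so for I, III the derived state is 'no', and for the remaining characters it is 'yes'.
I (derived state 'no') is shared by Delta and Epsilon — a synapomorphy uniting that clade.
II (derived state 'yes') is shared by Delta, Epsilon, and Eta — a synapomorphy uniting that clade.
III (derived state 'no') is unique to Theta (autapomorphy; uninformative for grouping).
IV (derived state 'yes') is shared by all ingroup taxa — unites the whole ingroup.
V: derived state 'yes' in Delta only — an autapomorphy, so it tells us nothing about relationships among taxa.
Most parsimonious ingroup topology: (Theta,((Delta,Epsilon),Eta)).
The clade {Delta, Epsilon} is supported by I: its derived state 'no' occurs in exactly those taxa and in no other taxon (including the outgroup).

I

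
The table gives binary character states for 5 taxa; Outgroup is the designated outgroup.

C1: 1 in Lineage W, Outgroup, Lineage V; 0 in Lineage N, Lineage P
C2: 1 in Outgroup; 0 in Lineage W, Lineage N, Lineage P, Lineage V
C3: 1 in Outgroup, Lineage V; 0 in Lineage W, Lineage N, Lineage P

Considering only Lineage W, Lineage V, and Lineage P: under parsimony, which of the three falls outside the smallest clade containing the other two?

The outgroup has state '1' for every character, so '0' is the derived state throughout.
Only Lineage N and Lineage P show the derived state '0' for C1, supporting them as a clade.
All ingroup taxa share the derived state '0' for C2; it defines the ingroup but does not resolve relationships within it.
Only Lineage N, Lineage P, and Lineage W show the derived state '0' for C3, supporting them as a clade.
Most parsimonious ingroup topology: ((Lineage W,(Lineage P,Lineage N)),Lineage V).
Lineage P and Lineage W share a more recent common ancestor with each other than either does with Lineage V, so Lineage V is the least closely related of the three.

Lineage V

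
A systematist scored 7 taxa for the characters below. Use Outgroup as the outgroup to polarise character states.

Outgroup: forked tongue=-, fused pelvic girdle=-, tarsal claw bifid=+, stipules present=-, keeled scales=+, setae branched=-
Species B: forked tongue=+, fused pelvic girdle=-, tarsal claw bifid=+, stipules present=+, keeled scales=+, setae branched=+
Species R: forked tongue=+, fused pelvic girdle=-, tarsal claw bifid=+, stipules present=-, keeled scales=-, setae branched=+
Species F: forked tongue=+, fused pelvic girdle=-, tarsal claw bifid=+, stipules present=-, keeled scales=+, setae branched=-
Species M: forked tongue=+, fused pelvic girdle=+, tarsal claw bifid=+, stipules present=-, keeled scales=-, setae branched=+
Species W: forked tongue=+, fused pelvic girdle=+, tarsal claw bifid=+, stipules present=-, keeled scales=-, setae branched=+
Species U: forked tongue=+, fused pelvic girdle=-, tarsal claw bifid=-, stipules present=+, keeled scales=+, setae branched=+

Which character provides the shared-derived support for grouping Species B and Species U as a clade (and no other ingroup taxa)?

Character polarity is set by the outgroup: the derived state is whichever differs from the outgroup's state, so for tarsal claw bifid, keeled scales the derived state is '-', and for the remaining characters it is '+'.
All ingroup taxa share the derived state '+' for forked tongue; it defines the ingroup but does not resolve relationships within it.
fused pelvic girdle (derived state '+') is shared by Species M and Species W — a synapomorphy uniting that clade.
tarsal claw bifid: derived state '-' in Species U only — an autapomorphy, so it tells us nothing about relationships among taxa.
Only Species B and Species U show the derived state '+' for stipules present, supporting them as a clade.
keeled scales: derived state '-' in Species M, Species R, and Species W only — synapomorphy for {Species M, Species R, Species W}.
setae branched (derived state '+') is shared by Species B, Species M, Species R, Species U, and Species W — a synapomorphy uniting that clade.
Most parsimonious ingroup topology: (((Species B,Species U),(Species R,(Species M,Species W))),Species F).
The clade {Species B, Species U} is supported by stipules present: its derived state '+' occurs in exactly those taxa and in no other taxon (including the outgroup).

stipules present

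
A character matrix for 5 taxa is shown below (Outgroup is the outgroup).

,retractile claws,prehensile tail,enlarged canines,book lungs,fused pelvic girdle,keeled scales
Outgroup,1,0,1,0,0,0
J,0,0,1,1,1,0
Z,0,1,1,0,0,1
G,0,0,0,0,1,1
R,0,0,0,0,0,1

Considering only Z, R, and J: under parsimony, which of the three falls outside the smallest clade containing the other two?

J

Character polarity is set by the outgroup: the derived state is whichever differs from the outgroup's state, so for retractile claws, enlarged canines the derived state is '0', and for the remaining characters it is '1'.
All ingroup taxa share the derived state '0' for retractile claws; it defines the ingroup but does not resolve relationships within it.
prehensile tail (derived state '1') is unique to Z (autapomorphy; uninformative for grouping).
Only G and R show the derived state '0' for enlarged canines, supporting them as a clade.
book lungs: derived state '1' in J only — an autapomorphy, so it tells us nothing about relationships among taxa.
fused pelvic girdle groups G and J, which is incompatible with the clades supported by the remaining characters; treating it as convergent (homoplasy) costs fewer steps than any alternative tree.
keeled scales: derived state '1' in G, R, and Z only — synapomorphy for {G, R, Z}.
Most parsimonious ingroup topology: (J,(Z,(G,R))).
Z and R share a more recent common ancestor with each other than either does with J, so J is the least closely related of the three.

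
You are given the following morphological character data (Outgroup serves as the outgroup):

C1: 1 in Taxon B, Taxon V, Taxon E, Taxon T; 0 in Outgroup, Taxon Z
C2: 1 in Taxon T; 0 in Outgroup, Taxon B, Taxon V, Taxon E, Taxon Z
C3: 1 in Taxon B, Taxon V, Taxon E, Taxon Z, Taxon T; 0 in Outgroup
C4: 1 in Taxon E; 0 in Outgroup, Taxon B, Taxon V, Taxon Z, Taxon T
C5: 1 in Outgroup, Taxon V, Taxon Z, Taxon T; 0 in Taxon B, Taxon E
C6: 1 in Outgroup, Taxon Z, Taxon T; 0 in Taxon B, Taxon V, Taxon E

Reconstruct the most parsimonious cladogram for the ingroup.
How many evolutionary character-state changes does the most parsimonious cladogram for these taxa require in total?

Character polarity is set by the outgroup: the derived state is whichever differs from the outgroup's state, so for C5, C6 the derived state is '0', and for the remaining characters it is '1'.
C1 (derived state '1') is shared by Taxon B, Taxon E, Taxon T, and Taxon V — a synapomorphy uniting that clade.
C2 (derived state '1') is unique to Taxon T (autapomorphy; uninformative for grouping).
C3 (derived state '1') is shared by all ingroup taxa — unites the whole ingroup.
C4 (derived state '1') is unique to Taxon E (autapomorphy; uninformative for grouping).
Only Taxon B and Taxon E show the derived state '0' for C5, supporting them as a clade.
C6 (derived state '0') is shared by Taxon B, Taxon E, and Taxon V — a synapomorphy uniting that clade.
Most parsimonious ingroup topology: ((((Taxon B,Taxon E),Taxon V),Taxon T),Taxon Z).
Changes per character on this tree: C1: 1; C2: 1; C3: 1; C4: 1; C5: 1; C6: 1.
Total = 6.

6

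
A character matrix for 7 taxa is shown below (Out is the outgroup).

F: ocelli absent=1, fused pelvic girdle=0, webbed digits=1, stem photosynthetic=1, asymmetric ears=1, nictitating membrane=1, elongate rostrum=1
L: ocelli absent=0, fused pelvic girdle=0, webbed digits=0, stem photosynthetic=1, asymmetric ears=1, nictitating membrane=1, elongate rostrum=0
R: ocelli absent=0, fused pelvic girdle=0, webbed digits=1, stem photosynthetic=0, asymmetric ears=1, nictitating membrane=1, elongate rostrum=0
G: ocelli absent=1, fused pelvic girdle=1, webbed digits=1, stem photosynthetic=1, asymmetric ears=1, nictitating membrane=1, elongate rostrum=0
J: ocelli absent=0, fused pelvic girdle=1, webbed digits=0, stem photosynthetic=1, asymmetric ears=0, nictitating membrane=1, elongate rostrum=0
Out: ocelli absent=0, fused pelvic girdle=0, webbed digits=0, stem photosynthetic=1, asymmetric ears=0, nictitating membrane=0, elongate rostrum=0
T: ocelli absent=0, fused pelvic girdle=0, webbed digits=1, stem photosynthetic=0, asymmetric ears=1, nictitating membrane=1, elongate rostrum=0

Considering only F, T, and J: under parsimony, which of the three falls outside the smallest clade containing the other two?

Character polarity is set by the outgroup: the derived state is whichever differs from the outgroup's state, so for stem photosynthetic the derived state is '0', and for the remaining characters it is '1'.
Only F and G show the derived state '1' for ocelli absent, supporting them as a clade.
fused pelvic girdle (state '1') occurs in G and J but conflicts with the nesting implied by the other characters — most parsimoniously interpreted as homoplasy.
Only F, G, R, and T show the derived state '1' for webbed digits, supporting them as a clade.
stem photosynthetic (derived state '0') is shared by R and T — a synapomorphy uniting that clade.
asymmetric ears (derived state '1') is shared by F, G, L, R, and T — a synapomorphy uniting that clade.
nictitating membrane (derived state '1') is shared by all ingroup taxa — unites the whole ingroup.
elongate rostrum: derived state '1' in F only — an autapomorphy, so it tells us nothing about relationships among taxa.
Most parsimonious ingroup topology: ((((G,F),(T,R)),L),J).
F and T share a more recent common ancestor with each other than either does with J, so J is the least closely related of the three.

J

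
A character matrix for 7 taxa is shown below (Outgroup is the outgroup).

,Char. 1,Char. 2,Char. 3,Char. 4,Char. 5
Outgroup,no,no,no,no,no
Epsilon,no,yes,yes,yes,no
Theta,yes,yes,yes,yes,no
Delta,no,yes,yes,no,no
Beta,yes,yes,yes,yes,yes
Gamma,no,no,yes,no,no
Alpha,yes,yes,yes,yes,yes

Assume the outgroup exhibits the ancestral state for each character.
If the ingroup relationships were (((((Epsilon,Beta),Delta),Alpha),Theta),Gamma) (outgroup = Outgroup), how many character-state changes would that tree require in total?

Map each character onto (((((Epsilon,Beta),Delta),Alpha),Theta),Gamma) (rooted by Outgroup) and count the minimum state changes it requires (Fitch parsimony):
Char. 1: 3; Char. 2: 1; Char. 3: 1; Char. 4: 2; Char. 5: 2.
Total tree length = 9.

9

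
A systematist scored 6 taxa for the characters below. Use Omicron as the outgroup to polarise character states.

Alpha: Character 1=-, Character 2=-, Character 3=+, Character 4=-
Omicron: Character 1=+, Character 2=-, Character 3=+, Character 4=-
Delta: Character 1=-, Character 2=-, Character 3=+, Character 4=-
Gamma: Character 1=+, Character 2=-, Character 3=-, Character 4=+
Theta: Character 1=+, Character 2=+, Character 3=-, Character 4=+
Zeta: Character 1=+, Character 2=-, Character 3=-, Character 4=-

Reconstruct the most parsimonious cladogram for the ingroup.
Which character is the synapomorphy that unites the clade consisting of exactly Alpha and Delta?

Character polarity is set by the outgroup: the derived state is whichever differs from the outgroup's state, so for Character 1, Character 3 the derived state is '-', and for the remaining characters it is '+'.
Only Alpha and Delta show the derived state '-' for Character 1, supporting them as a clade.
Character 2 (derived state '+') is unique to Theta (autapomorphy; uninformative for grouping).
Character 3: derived state '-' in Gamma, Theta, and Zeta only — synapomorphy for {Gamma, Theta, Zeta}.
Only Gamma and Theta show the derived state '+' for Character 4, supporting them as a clade.
Most parsimonious ingroup topology: (((Gamma,Theta),Zeta),(Alpha,Delta)).
The clade {Alpha, Delta} is supported by Character 1: its derived state '-' occurs in exactly those taxa and in no other taxon (including the outgroup).

Character 1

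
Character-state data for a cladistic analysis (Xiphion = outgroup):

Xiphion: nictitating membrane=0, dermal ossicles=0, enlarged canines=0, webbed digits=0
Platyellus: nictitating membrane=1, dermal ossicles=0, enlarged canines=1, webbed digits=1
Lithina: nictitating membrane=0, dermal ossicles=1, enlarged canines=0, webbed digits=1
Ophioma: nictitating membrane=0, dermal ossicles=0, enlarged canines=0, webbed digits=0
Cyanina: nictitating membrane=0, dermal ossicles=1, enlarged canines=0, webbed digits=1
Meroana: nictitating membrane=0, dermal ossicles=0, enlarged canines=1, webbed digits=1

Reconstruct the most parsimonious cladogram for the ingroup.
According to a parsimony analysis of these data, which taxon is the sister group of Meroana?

The outgroup has state '0' for every character, so '1' is the derived state throughout.
nictitating membrane: derived state '1' in Platyellus only — an autapomorphy, so it tells us nothing about relationships among taxa.
dermal ossicles: derived state '1' in Cyanina and Lithina only — synapomorphy for {Cyanina, Lithina}.
enlarged canines (derived state '1') is shared by Meroana and Platyellus — a synapomorphy uniting that clade.
webbed digits (derived state '1') is shared by Cyanina, Lithina, Meroana, and Platyellus — a synapomorphy uniting that clade.
Most parsimonious ingroup topology: (((Platyellus,Meroana),(Lithina,Cyanina)),Ophioma).
Meroana and Platyellus form a cherry on this tree, so they are sister taxa.

Platyellus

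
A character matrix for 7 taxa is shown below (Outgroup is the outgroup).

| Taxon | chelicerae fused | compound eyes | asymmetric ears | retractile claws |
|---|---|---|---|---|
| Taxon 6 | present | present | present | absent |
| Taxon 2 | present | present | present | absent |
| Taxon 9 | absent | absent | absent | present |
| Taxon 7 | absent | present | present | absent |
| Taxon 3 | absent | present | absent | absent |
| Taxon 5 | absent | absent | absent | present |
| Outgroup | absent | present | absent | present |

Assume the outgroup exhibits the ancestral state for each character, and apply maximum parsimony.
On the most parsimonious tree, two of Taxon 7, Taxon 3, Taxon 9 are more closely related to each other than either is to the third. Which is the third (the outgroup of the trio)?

Character polarity is set by the outgroup: the derived state is whichever differs from the outgroup's state, so for compound eyes, retractile claws the derived state is 'absent', and for the remaining characters it is 'present'.
chelicerae fused (derived state 'present') is shared by Taxon 2 and Taxon 6 — a synapomorphy uniting that clade.
Only Taxon 5 and Taxon 9 show the derived state 'absent' for compound eyes, supporting them as a clade.
Only Taxon 2, Taxon 6, and Taxon 7 show the derived state 'present' for asymmetric ears, supporting them as a clade.
retractile claws (derived state 'absent') is shared by Taxon 2, Taxon 3, Taxon 6, and Taxon 7 — a synapomorphy uniting that clade.
Most parsimonious ingroup topology: (((Taxon 7,(Taxon 2,Taxon 6)),Taxon 3),(Taxon 9,Taxon 5)).
Taxon 3 and Taxon 7 share a more recent common ancestor with each other than either does with Taxon 9, so Taxon 9 is the least closely related of the three.

Taxon 9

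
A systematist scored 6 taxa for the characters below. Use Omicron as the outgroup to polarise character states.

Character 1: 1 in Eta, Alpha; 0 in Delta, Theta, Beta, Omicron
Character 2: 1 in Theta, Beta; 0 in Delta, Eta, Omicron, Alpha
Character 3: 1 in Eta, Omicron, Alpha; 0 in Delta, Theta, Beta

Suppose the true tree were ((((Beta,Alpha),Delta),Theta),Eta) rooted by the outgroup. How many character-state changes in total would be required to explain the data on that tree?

6

Map each character onto ((((Beta,Alpha),Delta),Theta),Eta) (rooted by Omicron) and count the minimum state changes it requires (Fitch parsimony):
Character 1: 2; Character 2: 2; Character 3: 2.
Total tree length = 6.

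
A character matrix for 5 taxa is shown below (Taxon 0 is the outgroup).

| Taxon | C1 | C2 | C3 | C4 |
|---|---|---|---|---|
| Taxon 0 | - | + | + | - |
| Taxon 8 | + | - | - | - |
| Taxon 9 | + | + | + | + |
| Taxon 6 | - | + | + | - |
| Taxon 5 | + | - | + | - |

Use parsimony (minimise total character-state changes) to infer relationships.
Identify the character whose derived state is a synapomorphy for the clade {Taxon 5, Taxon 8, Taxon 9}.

C1

Character polarity is set by the outgroup: the derived state is whichever differs from the outgroup's state, so for C2, C3 the derived state is '-', and for the remaining characters it is '+'.
C1: derived state '+' in Taxon 5, Taxon 8, and Taxon 9 only — synapomorphy for {Taxon 5, Taxon 8, Taxon 9}.
Only Taxon 5 and Taxon 8 show the derived state '-' for C2, supporting them as a clade.
C3 (derived state '-') is unique to Taxon 8 (autapomorphy; uninformative for grouping).
C4 (derived state '+') is unique to Taxon 9 (autapomorphy; uninformative for grouping).
Most parsimonious ingroup topology: (((Taxon 8,Taxon 5),Taxon 9),Taxon 6).
The clade {Taxon 5, Taxon 8, Taxon 9} is supported by C1: its derived state '+' occurs in exactly those taxa and in no other taxon (including the outgroup).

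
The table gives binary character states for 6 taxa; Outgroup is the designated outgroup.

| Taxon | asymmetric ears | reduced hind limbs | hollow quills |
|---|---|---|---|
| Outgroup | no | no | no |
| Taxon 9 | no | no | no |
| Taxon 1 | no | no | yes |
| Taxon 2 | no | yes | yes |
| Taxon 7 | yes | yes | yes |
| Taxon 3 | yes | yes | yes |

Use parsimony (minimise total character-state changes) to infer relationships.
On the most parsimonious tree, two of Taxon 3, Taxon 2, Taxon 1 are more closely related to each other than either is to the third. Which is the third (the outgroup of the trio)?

Taxon 1

The outgroup has state 'no' for every character, so 'yes' is the derived state throughout.
Only Taxon 3 and Taxon 7 show the derived state 'yes' for asymmetric ears, supporting them as a clade.
Only Taxon 2, Taxon 3, and Taxon 7 show the derived state 'yes' for reduced hind limbs, supporting them as a clade.
Only Taxon 1, Taxon 2, Taxon 3, and Taxon 7 show the derived state 'yes' for hollow quills, supporting them as a clade.
Most parsimonious ingroup topology: (Taxon 9,(Taxon 1,(Taxon 2,(Taxon 7,Taxon 3)))).
Taxon 3 and Taxon 2 share a more recent common ancestor with each other than either does with Taxon 1, so Taxon 1 is the least closely related of the three.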